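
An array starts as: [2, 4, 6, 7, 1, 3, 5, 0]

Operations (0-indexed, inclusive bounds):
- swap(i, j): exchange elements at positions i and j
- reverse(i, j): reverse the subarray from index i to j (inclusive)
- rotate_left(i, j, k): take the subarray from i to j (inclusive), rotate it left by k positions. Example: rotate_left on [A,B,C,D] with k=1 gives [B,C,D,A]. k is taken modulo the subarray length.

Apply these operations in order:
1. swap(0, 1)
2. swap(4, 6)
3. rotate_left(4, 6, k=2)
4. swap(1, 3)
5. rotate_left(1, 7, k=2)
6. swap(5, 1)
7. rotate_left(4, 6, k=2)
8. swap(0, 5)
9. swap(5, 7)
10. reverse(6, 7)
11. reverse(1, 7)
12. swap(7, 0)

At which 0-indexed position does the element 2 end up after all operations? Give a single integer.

After 1 (swap(0, 1)): [4, 2, 6, 7, 1, 3, 5, 0]
After 2 (swap(4, 6)): [4, 2, 6, 7, 5, 3, 1, 0]
After 3 (rotate_left(4, 6, k=2)): [4, 2, 6, 7, 1, 5, 3, 0]
After 4 (swap(1, 3)): [4, 7, 6, 2, 1, 5, 3, 0]
After 5 (rotate_left(1, 7, k=2)): [4, 2, 1, 5, 3, 0, 7, 6]
After 6 (swap(5, 1)): [4, 0, 1, 5, 3, 2, 7, 6]
After 7 (rotate_left(4, 6, k=2)): [4, 0, 1, 5, 7, 3, 2, 6]
After 8 (swap(0, 5)): [3, 0, 1, 5, 7, 4, 2, 6]
After 9 (swap(5, 7)): [3, 0, 1, 5, 7, 6, 2, 4]
After 10 (reverse(6, 7)): [3, 0, 1, 5, 7, 6, 4, 2]
After 11 (reverse(1, 7)): [3, 2, 4, 6, 7, 5, 1, 0]
After 12 (swap(7, 0)): [0, 2, 4, 6, 7, 5, 1, 3]

Answer: 1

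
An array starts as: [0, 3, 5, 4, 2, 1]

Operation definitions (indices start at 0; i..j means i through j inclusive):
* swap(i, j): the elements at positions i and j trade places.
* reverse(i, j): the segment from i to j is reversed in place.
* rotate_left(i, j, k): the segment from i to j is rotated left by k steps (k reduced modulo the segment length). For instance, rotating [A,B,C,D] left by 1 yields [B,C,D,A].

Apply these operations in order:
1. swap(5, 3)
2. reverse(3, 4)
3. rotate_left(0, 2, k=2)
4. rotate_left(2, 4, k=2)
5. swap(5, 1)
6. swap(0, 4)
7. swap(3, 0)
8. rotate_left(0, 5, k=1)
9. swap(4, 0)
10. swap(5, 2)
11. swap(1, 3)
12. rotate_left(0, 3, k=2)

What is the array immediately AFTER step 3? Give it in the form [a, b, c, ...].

Answer: [5, 0, 3, 2, 1, 4]

Derivation:
After 1 (swap(5, 3)): [0, 3, 5, 1, 2, 4]
After 2 (reverse(3, 4)): [0, 3, 5, 2, 1, 4]
After 3 (rotate_left(0, 2, k=2)): [5, 0, 3, 2, 1, 4]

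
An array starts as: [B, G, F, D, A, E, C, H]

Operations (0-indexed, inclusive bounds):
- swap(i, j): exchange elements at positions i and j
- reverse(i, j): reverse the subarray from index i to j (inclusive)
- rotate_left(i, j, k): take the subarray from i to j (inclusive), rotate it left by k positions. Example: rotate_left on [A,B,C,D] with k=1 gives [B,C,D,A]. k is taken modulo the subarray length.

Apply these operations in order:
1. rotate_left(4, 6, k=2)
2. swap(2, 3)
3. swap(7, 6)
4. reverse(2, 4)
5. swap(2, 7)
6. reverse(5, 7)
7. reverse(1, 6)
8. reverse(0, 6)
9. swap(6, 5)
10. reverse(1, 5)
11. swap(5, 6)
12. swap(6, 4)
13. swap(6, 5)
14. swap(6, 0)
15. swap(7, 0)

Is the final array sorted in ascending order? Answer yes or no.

Answer: yes

Derivation:
After 1 (rotate_left(4, 6, k=2)): [B, G, F, D, C, A, E, H]
After 2 (swap(2, 3)): [B, G, D, F, C, A, E, H]
After 3 (swap(7, 6)): [B, G, D, F, C, A, H, E]
After 4 (reverse(2, 4)): [B, G, C, F, D, A, H, E]
After 5 (swap(2, 7)): [B, G, E, F, D, A, H, C]
After 6 (reverse(5, 7)): [B, G, E, F, D, C, H, A]
After 7 (reverse(1, 6)): [B, H, C, D, F, E, G, A]
After 8 (reverse(0, 6)): [G, E, F, D, C, H, B, A]
After 9 (swap(6, 5)): [G, E, F, D, C, B, H, A]
After 10 (reverse(1, 5)): [G, B, C, D, F, E, H, A]
After 11 (swap(5, 6)): [G, B, C, D, F, H, E, A]
After 12 (swap(6, 4)): [G, B, C, D, E, H, F, A]
After 13 (swap(6, 5)): [G, B, C, D, E, F, H, A]
After 14 (swap(6, 0)): [H, B, C, D, E, F, G, A]
After 15 (swap(7, 0)): [A, B, C, D, E, F, G, H]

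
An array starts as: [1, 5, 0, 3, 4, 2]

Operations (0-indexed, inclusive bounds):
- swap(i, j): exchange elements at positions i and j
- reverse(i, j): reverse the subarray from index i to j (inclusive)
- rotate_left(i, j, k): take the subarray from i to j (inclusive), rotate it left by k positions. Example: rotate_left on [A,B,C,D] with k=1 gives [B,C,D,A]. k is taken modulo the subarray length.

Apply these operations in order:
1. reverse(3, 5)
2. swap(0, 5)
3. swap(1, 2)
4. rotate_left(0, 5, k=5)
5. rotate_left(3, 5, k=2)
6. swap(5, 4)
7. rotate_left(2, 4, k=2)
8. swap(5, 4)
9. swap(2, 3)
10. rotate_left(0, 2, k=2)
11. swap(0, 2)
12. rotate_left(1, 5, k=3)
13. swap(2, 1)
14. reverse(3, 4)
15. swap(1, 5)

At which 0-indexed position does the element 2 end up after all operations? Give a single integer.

After 1 (reverse(3, 5)): [1, 5, 0, 2, 4, 3]
After 2 (swap(0, 5)): [3, 5, 0, 2, 4, 1]
After 3 (swap(1, 2)): [3, 0, 5, 2, 4, 1]
After 4 (rotate_left(0, 5, k=5)): [1, 3, 0, 5, 2, 4]
After 5 (rotate_left(3, 5, k=2)): [1, 3, 0, 4, 5, 2]
After 6 (swap(5, 4)): [1, 3, 0, 4, 2, 5]
After 7 (rotate_left(2, 4, k=2)): [1, 3, 2, 0, 4, 5]
After 8 (swap(5, 4)): [1, 3, 2, 0, 5, 4]
After 9 (swap(2, 3)): [1, 3, 0, 2, 5, 4]
After 10 (rotate_left(0, 2, k=2)): [0, 1, 3, 2, 5, 4]
After 11 (swap(0, 2)): [3, 1, 0, 2, 5, 4]
After 12 (rotate_left(1, 5, k=3)): [3, 5, 4, 1, 0, 2]
After 13 (swap(2, 1)): [3, 4, 5, 1, 0, 2]
After 14 (reverse(3, 4)): [3, 4, 5, 0, 1, 2]
After 15 (swap(1, 5)): [3, 2, 5, 0, 1, 4]

Answer: 1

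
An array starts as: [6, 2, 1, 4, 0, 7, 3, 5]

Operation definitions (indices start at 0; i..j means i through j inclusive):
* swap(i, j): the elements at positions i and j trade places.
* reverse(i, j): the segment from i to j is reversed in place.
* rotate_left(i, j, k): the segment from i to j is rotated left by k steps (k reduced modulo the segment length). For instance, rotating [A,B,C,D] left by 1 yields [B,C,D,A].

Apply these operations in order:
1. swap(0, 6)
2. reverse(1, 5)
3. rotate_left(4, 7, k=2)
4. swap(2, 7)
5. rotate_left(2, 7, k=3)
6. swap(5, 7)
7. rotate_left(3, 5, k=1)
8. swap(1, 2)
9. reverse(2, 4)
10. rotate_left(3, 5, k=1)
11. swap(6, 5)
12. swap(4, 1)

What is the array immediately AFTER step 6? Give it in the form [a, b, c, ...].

After 1 (swap(0, 6)): [3, 2, 1, 4, 0, 7, 6, 5]
After 2 (reverse(1, 5)): [3, 7, 0, 4, 1, 2, 6, 5]
After 3 (rotate_left(4, 7, k=2)): [3, 7, 0, 4, 6, 5, 1, 2]
After 4 (swap(2, 7)): [3, 7, 2, 4, 6, 5, 1, 0]
After 5 (rotate_left(2, 7, k=3)): [3, 7, 5, 1, 0, 2, 4, 6]
After 6 (swap(5, 7)): [3, 7, 5, 1, 0, 6, 4, 2]

Answer: [3, 7, 5, 1, 0, 6, 4, 2]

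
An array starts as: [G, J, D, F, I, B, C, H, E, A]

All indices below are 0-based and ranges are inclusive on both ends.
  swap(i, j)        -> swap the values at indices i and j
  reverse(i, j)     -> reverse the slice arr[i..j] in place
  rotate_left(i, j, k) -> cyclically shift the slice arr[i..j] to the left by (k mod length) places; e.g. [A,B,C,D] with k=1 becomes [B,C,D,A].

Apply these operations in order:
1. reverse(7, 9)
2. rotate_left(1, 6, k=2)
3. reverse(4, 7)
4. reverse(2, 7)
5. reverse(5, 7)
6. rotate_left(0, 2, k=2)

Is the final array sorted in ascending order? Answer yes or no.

Answer: no

Derivation:
After 1 (reverse(7, 9)): [G, J, D, F, I, B, C, A, E, H]
After 2 (rotate_left(1, 6, k=2)): [G, F, I, B, C, J, D, A, E, H]
After 3 (reverse(4, 7)): [G, F, I, B, A, D, J, C, E, H]
After 4 (reverse(2, 7)): [G, F, C, J, D, A, B, I, E, H]
After 5 (reverse(5, 7)): [G, F, C, J, D, I, B, A, E, H]
After 6 (rotate_left(0, 2, k=2)): [C, G, F, J, D, I, B, A, E, H]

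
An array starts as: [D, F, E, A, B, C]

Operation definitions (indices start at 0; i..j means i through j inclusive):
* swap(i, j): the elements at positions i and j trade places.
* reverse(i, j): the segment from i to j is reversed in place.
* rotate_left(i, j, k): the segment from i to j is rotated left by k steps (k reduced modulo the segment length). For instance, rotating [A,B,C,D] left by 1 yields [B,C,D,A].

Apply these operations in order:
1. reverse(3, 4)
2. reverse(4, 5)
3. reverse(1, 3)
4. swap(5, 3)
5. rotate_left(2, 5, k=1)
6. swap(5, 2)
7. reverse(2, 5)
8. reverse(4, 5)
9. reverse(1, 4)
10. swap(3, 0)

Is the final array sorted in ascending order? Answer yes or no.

After 1 (reverse(3, 4)): [D, F, E, B, A, C]
After 2 (reverse(4, 5)): [D, F, E, B, C, A]
After 3 (reverse(1, 3)): [D, B, E, F, C, A]
After 4 (swap(5, 3)): [D, B, E, A, C, F]
After 5 (rotate_left(2, 5, k=1)): [D, B, A, C, F, E]
After 6 (swap(5, 2)): [D, B, E, C, F, A]
After 7 (reverse(2, 5)): [D, B, A, F, C, E]
After 8 (reverse(4, 5)): [D, B, A, F, E, C]
After 9 (reverse(1, 4)): [D, E, F, A, B, C]
After 10 (swap(3, 0)): [A, E, F, D, B, C]

Answer: no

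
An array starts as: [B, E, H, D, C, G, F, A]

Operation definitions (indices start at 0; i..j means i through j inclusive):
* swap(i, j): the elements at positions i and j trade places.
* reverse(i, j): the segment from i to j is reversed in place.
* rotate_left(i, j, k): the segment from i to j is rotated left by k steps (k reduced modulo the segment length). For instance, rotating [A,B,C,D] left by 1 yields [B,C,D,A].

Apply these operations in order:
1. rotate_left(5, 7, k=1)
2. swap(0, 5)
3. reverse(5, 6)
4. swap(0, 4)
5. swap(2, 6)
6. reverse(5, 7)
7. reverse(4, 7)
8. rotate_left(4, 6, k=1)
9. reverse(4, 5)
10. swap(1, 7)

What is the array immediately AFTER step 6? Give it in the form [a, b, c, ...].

After 1 (rotate_left(5, 7, k=1)): [B, E, H, D, C, F, A, G]
After 2 (swap(0, 5)): [F, E, H, D, C, B, A, G]
After 3 (reverse(5, 6)): [F, E, H, D, C, A, B, G]
After 4 (swap(0, 4)): [C, E, H, D, F, A, B, G]
After 5 (swap(2, 6)): [C, E, B, D, F, A, H, G]
After 6 (reverse(5, 7)): [C, E, B, D, F, G, H, A]

Answer: [C, E, B, D, F, G, H, A]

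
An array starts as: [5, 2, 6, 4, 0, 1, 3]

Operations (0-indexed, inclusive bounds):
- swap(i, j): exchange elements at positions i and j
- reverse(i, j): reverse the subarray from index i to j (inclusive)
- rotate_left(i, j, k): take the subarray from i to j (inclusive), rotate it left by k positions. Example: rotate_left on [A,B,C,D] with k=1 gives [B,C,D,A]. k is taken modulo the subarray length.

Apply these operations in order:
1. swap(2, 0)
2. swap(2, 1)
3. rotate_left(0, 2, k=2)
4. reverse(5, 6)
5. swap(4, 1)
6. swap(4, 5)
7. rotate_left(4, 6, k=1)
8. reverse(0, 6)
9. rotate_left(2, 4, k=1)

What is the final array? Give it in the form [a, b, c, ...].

After 1 (swap(2, 0)): [6, 2, 5, 4, 0, 1, 3]
After 2 (swap(2, 1)): [6, 5, 2, 4, 0, 1, 3]
After 3 (rotate_left(0, 2, k=2)): [2, 6, 5, 4, 0, 1, 3]
After 4 (reverse(5, 6)): [2, 6, 5, 4, 0, 3, 1]
After 5 (swap(4, 1)): [2, 0, 5, 4, 6, 3, 1]
After 6 (swap(4, 5)): [2, 0, 5, 4, 3, 6, 1]
After 7 (rotate_left(4, 6, k=1)): [2, 0, 5, 4, 6, 1, 3]
After 8 (reverse(0, 6)): [3, 1, 6, 4, 5, 0, 2]
After 9 (rotate_left(2, 4, k=1)): [3, 1, 4, 5, 6, 0, 2]

Answer: [3, 1, 4, 5, 6, 0, 2]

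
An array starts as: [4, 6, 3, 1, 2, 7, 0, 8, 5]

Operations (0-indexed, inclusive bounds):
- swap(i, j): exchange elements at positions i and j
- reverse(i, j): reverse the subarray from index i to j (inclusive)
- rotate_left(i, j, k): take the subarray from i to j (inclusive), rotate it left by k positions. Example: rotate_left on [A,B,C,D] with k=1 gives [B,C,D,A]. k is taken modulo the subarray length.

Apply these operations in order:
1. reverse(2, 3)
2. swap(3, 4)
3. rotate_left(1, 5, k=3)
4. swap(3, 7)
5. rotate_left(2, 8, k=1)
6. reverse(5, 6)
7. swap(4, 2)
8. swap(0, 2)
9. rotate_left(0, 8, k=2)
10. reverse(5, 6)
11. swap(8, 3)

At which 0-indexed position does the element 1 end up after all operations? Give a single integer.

Answer: 1

Derivation:
After 1 (reverse(2, 3)): [4, 6, 1, 3, 2, 7, 0, 8, 5]
After 2 (swap(3, 4)): [4, 6, 1, 2, 3, 7, 0, 8, 5]
After 3 (rotate_left(1, 5, k=3)): [4, 3, 7, 6, 1, 2, 0, 8, 5]
After 4 (swap(3, 7)): [4, 3, 7, 8, 1, 2, 0, 6, 5]
After 5 (rotate_left(2, 8, k=1)): [4, 3, 8, 1, 2, 0, 6, 5, 7]
After 6 (reverse(5, 6)): [4, 3, 8, 1, 2, 6, 0, 5, 7]
After 7 (swap(4, 2)): [4, 3, 2, 1, 8, 6, 0, 5, 7]
After 8 (swap(0, 2)): [2, 3, 4, 1, 8, 6, 0, 5, 7]
After 9 (rotate_left(0, 8, k=2)): [4, 1, 8, 6, 0, 5, 7, 2, 3]
After 10 (reverse(5, 6)): [4, 1, 8, 6, 0, 7, 5, 2, 3]
After 11 (swap(8, 3)): [4, 1, 8, 3, 0, 7, 5, 2, 6]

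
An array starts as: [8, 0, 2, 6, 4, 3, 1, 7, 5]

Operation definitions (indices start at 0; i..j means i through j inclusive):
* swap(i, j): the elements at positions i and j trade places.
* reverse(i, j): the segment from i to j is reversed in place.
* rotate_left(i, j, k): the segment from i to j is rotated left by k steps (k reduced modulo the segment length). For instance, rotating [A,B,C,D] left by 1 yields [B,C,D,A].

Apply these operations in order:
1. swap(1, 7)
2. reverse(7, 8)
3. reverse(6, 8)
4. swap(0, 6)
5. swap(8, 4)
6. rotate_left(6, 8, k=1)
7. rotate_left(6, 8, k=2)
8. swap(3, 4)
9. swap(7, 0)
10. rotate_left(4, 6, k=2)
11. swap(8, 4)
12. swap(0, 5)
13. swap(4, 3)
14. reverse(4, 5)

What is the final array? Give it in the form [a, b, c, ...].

Answer: [6, 7, 2, 4, 5, 1, 3, 0, 8]

Derivation:
After 1 (swap(1, 7)): [8, 7, 2, 6, 4, 3, 1, 0, 5]
After 2 (reverse(7, 8)): [8, 7, 2, 6, 4, 3, 1, 5, 0]
After 3 (reverse(6, 8)): [8, 7, 2, 6, 4, 3, 0, 5, 1]
After 4 (swap(0, 6)): [0, 7, 2, 6, 4, 3, 8, 5, 1]
After 5 (swap(8, 4)): [0, 7, 2, 6, 1, 3, 8, 5, 4]
After 6 (rotate_left(6, 8, k=1)): [0, 7, 2, 6, 1, 3, 5, 4, 8]
After 7 (rotate_left(6, 8, k=2)): [0, 7, 2, 6, 1, 3, 8, 5, 4]
After 8 (swap(3, 4)): [0, 7, 2, 1, 6, 3, 8, 5, 4]
After 9 (swap(7, 0)): [5, 7, 2, 1, 6, 3, 8, 0, 4]
After 10 (rotate_left(4, 6, k=2)): [5, 7, 2, 1, 8, 6, 3, 0, 4]
After 11 (swap(8, 4)): [5, 7, 2, 1, 4, 6, 3, 0, 8]
After 12 (swap(0, 5)): [6, 7, 2, 1, 4, 5, 3, 0, 8]
After 13 (swap(4, 3)): [6, 7, 2, 4, 1, 5, 3, 0, 8]
After 14 (reverse(4, 5)): [6, 7, 2, 4, 5, 1, 3, 0, 8]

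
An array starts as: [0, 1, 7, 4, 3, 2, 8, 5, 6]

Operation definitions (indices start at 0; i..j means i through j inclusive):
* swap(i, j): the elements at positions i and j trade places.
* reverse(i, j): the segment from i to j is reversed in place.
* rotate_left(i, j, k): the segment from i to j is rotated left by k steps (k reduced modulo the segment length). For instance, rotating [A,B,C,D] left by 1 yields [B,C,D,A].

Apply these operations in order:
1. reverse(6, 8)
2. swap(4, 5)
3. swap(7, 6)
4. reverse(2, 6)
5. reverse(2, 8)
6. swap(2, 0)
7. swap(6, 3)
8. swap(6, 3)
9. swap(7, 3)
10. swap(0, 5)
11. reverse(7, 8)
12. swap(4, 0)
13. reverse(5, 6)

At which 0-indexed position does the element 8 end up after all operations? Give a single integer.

After 1 (reverse(6, 8)): [0, 1, 7, 4, 3, 2, 6, 5, 8]
After 2 (swap(4, 5)): [0, 1, 7, 4, 2, 3, 6, 5, 8]
After 3 (swap(7, 6)): [0, 1, 7, 4, 2, 3, 5, 6, 8]
After 4 (reverse(2, 6)): [0, 1, 5, 3, 2, 4, 7, 6, 8]
After 5 (reverse(2, 8)): [0, 1, 8, 6, 7, 4, 2, 3, 5]
After 6 (swap(2, 0)): [8, 1, 0, 6, 7, 4, 2, 3, 5]
After 7 (swap(6, 3)): [8, 1, 0, 2, 7, 4, 6, 3, 5]
After 8 (swap(6, 3)): [8, 1, 0, 6, 7, 4, 2, 3, 5]
After 9 (swap(7, 3)): [8, 1, 0, 3, 7, 4, 2, 6, 5]
After 10 (swap(0, 5)): [4, 1, 0, 3, 7, 8, 2, 6, 5]
After 11 (reverse(7, 8)): [4, 1, 0, 3, 7, 8, 2, 5, 6]
After 12 (swap(4, 0)): [7, 1, 0, 3, 4, 8, 2, 5, 6]
After 13 (reverse(5, 6)): [7, 1, 0, 3, 4, 2, 8, 5, 6]

Answer: 6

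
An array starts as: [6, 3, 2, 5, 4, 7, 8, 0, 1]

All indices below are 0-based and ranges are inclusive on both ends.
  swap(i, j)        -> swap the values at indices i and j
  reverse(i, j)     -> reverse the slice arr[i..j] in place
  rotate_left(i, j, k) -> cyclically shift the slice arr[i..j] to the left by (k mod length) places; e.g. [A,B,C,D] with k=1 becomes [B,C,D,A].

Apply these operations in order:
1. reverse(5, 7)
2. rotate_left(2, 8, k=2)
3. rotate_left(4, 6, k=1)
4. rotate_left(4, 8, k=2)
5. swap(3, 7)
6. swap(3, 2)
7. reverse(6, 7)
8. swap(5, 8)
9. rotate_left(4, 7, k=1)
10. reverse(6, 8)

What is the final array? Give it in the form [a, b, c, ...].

After 1 (reverse(5, 7)): [6, 3, 2, 5, 4, 0, 8, 7, 1]
After 2 (rotate_left(2, 8, k=2)): [6, 3, 4, 0, 8, 7, 1, 2, 5]
After 3 (rotate_left(4, 6, k=1)): [6, 3, 4, 0, 7, 1, 8, 2, 5]
After 4 (rotate_left(4, 8, k=2)): [6, 3, 4, 0, 8, 2, 5, 7, 1]
After 5 (swap(3, 7)): [6, 3, 4, 7, 8, 2, 5, 0, 1]
After 6 (swap(3, 2)): [6, 3, 7, 4, 8, 2, 5, 0, 1]
After 7 (reverse(6, 7)): [6, 3, 7, 4, 8, 2, 0, 5, 1]
After 8 (swap(5, 8)): [6, 3, 7, 4, 8, 1, 0, 5, 2]
After 9 (rotate_left(4, 7, k=1)): [6, 3, 7, 4, 1, 0, 5, 8, 2]
After 10 (reverse(6, 8)): [6, 3, 7, 4, 1, 0, 2, 8, 5]

Answer: [6, 3, 7, 4, 1, 0, 2, 8, 5]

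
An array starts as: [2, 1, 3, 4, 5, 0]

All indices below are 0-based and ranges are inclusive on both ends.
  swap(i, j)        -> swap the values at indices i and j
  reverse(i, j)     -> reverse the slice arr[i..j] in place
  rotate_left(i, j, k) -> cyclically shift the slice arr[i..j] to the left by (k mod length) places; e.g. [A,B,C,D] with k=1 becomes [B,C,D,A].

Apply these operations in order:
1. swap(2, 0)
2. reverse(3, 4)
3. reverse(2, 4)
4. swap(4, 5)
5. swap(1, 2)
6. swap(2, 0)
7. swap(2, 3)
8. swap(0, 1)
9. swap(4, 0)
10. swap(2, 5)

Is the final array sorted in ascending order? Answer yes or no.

Answer: yes

Derivation:
After 1 (swap(2, 0)): [3, 1, 2, 4, 5, 0]
After 2 (reverse(3, 4)): [3, 1, 2, 5, 4, 0]
After 3 (reverse(2, 4)): [3, 1, 4, 5, 2, 0]
After 4 (swap(4, 5)): [3, 1, 4, 5, 0, 2]
After 5 (swap(1, 2)): [3, 4, 1, 5, 0, 2]
After 6 (swap(2, 0)): [1, 4, 3, 5, 0, 2]
After 7 (swap(2, 3)): [1, 4, 5, 3, 0, 2]
After 8 (swap(0, 1)): [4, 1, 5, 3, 0, 2]
After 9 (swap(4, 0)): [0, 1, 5, 3, 4, 2]
After 10 (swap(2, 5)): [0, 1, 2, 3, 4, 5]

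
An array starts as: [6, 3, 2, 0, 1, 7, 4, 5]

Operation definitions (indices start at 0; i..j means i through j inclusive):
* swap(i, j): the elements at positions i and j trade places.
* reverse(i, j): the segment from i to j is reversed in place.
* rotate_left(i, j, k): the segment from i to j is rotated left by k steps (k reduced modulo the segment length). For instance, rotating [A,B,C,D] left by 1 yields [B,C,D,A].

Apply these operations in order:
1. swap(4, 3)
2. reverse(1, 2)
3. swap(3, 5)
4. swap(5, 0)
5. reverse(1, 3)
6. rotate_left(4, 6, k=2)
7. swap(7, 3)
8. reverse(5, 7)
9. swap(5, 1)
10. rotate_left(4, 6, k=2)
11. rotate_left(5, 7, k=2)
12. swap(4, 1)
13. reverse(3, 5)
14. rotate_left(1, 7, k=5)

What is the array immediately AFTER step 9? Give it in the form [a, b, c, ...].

After 1 (swap(4, 3)): [6, 3, 2, 1, 0, 7, 4, 5]
After 2 (reverse(1, 2)): [6, 2, 3, 1, 0, 7, 4, 5]
After 3 (swap(3, 5)): [6, 2, 3, 7, 0, 1, 4, 5]
After 4 (swap(5, 0)): [1, 2, 3, 7, 0, 6, 4, 5]
After 5 (reverse(1, 3)): [1, 7, 3, 2, 0, 6, 4, 5]
After 6 (rotate_left(4, 6, k=2)): [1, 7, 3, 2, 4, 0, 6, 5]
After 7 (swap(7, 3)): [1, 7, 3, 5, 4, 0, 6, 2]
After 8 (reverse(5, 7)): [1, 7, 3, 5, 4, 2, 6, 0]
After 9 (swap(5, 1)): [1, 2, 3, 5, 4, 7, 6, 0]

Answer: [1, 2, 3, 5, 4, 7, 6, 0]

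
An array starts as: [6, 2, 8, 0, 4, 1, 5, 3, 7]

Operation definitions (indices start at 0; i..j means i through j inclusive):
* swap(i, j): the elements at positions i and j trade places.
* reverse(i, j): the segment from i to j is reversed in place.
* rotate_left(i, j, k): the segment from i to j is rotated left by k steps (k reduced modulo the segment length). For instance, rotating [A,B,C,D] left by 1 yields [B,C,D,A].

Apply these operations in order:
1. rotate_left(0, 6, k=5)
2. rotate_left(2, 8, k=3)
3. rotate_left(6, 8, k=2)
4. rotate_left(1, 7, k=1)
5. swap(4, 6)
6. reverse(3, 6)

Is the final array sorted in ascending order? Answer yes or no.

After 1 (rotate_left(0, 6, k=5)): [1, 5, 6, 2, 8, 0, 4, 3, 7]
After 2 (rotate_left(2, 8, k=3)): [1, 5, 0, 4, 3, 7, 6, 2, 8]
After 3 (rotate_left(6, 8, k=2)): [1, 5, 0, 4, 3, 7, 8, 6, 2]
After 4 (rotate_left(1, 7, k=1)): [1, 0, 4, 3, 7, 8, 6, 5, 2]
After 5 (swap(4, 6)): [1, 0, 4, 3, 6, 8, 7, 5, 2]
After 6 (reverse(3, 6)): [1, 0, 4, 7, 8, 6, 3, 5, 2]

Answer: no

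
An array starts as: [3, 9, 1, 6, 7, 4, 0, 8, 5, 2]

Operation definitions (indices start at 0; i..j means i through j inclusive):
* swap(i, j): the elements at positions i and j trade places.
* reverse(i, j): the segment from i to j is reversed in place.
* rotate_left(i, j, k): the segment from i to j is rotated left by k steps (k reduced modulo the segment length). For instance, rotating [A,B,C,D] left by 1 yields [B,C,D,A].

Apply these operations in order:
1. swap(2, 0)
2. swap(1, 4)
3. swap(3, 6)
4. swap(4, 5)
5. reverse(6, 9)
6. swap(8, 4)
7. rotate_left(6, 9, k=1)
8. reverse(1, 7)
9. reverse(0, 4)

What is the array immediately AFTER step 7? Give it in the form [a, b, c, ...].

Answer: [1, 7, 3, 0, 8, 9, 5, 4, 6, 2]

Derivation:
After 1 (swap(2, 0)): [1, 9, 3, 6, 7, 4, 0, 8, 5, 2]
After 2 (swap(1, 4)): [1, 7, 3, 6, 9, 4, 0, 8, 5, 2]
After 3 (swap(3, 6)): [1, 7, 3, 0, 9, 4, 6, 8, 5, 2]
After 4 (swap(4, 5)): [1, 7, 3, 0, 4, 9, 6, 8, 5, 2]
After 5 (reverse(6, 9)): [1, 7, 3, 0, 4, 9, 2, 5, 8, 6]
After 6 (swap(8, 4)): [1, 7, 3, 0, 8, 9, 2, 5, 4, 6]
After 7 (rotate_left(6, 9, k=1)): [1, 7, 3, 0, 8, 9, 5, 4, 6, 2]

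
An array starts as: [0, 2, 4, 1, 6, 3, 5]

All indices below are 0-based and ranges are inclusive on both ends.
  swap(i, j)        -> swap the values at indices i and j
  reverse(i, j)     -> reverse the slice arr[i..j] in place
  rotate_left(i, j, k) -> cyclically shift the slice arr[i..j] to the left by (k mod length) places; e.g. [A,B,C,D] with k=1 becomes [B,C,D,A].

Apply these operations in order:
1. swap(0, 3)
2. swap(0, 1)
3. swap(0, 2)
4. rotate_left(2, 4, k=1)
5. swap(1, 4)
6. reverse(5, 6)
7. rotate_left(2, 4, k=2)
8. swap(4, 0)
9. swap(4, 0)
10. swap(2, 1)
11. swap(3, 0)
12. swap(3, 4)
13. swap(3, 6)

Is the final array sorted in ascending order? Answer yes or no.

Answer: yes

Derivation:
After 1 (swap(0, 3)): [1, 2, 4, 0, 6, 3, 5]
After 2 (swap(0, 1)): [2, 1, 4, 0, 6, 3, 5]
After 3 (swap(0, 2)): [4, 1, 2, 0, 6, 3, 5]
After 4 (rotate_left(2, 4, k=1)): [4, 1, 0, 6, 2, 3, 5]
After 5 (swap(1, 4)): [4, 2, 0, 6, 1, 3, 5]
After 6 (reverse(5, 6)): [4, 2, 0, 6, 1, 5, 3]
After 7 (rotate_left(2, 4, k=2)): [4, 2, 1, 0, 6, 5, 3]
After 8 (swap(4, 0)): [6, 2, 1, 0, 4, 5, 3]
After 9 (swap(4, 0)): [4, 2, 1, 0, 6, 5, 3]
After 10 (swap(2, 1)): [4, 1, 2, 0, 6, 5, 3]
After 11 (swap(3, 0)): [0, 1, 2, 4, 6, 5, 3]
After 12 (swap(3, 4)): [0, 1, 2, 6, 4, 5, 3]
After 13 (swap(3, 6)): [0, 1, 2, 3, 4, 5, 6]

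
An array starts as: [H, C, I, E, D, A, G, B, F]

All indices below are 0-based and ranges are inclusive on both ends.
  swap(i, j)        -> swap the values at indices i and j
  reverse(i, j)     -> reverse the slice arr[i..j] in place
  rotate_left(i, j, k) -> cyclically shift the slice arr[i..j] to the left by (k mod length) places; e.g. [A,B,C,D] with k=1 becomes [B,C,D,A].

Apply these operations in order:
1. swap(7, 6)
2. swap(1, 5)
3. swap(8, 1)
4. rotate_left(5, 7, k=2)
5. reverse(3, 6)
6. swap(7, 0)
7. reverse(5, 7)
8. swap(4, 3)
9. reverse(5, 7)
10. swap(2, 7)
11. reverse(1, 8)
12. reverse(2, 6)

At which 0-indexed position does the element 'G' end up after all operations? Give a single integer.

After 1 (swap(7, 6)): [H, C, I, E, D, A, B, G, F]
After 2 (swap(1, 5)): [H, A, I, E, D, C, B, G, F]
After 3 (swap(8, 1)): [H, F, I, E, D, C, B, G, A]
After 4 (rotate_left(5, 7, k=2)): [H, F, I, E, D, G, C, B, A]
After 5 (reverse(3, 6)): [H, F, I, C, G, D, E, B, A]
After 6 (swap(7, 0)): [B, F, I, C, G, D, E, H, A]
After 7 (reverse(5, 7)): [B, F, I, C, G, H, E, D, A]
After 8 (swap(4, 3)): [B, F, I, G, C, H, E, D, A]
After 9 (reverse(5, 7)): [B, F, I, G, C, D, E, H, A]
After 10 (swap(2, 7)): [B, F, H, G, C, D, E, I, A]
After 11 (reverse(1, 8)): [B, A, I, E, D, C, G, H, F]
After 12 (reverse(2, 6)): [B, A, G, C, D, E, I, H, F]

Answer: 2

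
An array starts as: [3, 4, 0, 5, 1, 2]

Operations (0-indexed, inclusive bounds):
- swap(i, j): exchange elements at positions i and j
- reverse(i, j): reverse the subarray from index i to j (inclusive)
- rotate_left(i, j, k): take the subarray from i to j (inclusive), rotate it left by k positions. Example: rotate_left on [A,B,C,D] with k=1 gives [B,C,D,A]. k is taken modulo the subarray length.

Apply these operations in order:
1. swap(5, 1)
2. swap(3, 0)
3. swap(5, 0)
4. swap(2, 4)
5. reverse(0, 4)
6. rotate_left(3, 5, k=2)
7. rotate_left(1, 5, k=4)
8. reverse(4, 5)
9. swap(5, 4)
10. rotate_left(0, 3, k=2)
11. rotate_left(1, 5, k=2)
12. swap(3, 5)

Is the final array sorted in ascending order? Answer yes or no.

After 1 (swap(5, 1)): [3, 2, 0, 5, 1, 4]
After 2 (swap(3, 0)): [5, 2, 0, 3, 1, 4]
After 3 (swap(5, 0)): [4, 2, 0, 3, 1, 5]
After 4 (swap(2, 4)): [4, 2, 1, 3, 0, 5]
After 5 (reverse(0, 4)): [0, 3, 1, 2, 4, 5]
After 6 (rotate_left(3, 5, k=2)): [0, 3, 1, 5, 2, 4]
After 7 (rotate_left(1, 5, k=4)): [0, 4, 3, 1, 5, 2]
After 8 (reverse(4, 5)): [0, 4, 3, 1, 2, 5]
After 9 (swap(5, 4)): [0, 4, 3, 1, 5, 2]
After 10 (rotate_left(0, 3, k=2)): [3, 1, 0, 4, 5, 2]
After 11 (rotate_left(1, 5, k=2)): [3, 4, 5, 2, 1, 0]
After 12 (swap(3, 5)): [3, 4, 5, 0, 1, 2]

Answer: no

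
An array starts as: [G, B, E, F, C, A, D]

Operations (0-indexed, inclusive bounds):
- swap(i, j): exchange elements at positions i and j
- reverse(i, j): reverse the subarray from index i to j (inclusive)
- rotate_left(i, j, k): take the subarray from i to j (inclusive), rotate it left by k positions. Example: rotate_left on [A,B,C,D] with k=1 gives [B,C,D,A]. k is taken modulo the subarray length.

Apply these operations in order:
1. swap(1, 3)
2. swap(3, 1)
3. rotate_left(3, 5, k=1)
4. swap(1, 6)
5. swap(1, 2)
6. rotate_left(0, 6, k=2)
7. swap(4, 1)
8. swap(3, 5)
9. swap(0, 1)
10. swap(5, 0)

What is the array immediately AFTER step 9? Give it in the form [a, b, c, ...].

After 1 (swap(1, 3)): [G, F, E, B, C, A, D]
After 2 (swap(3, 1)): [G, B, E, F, C, A, D]
After 3 (rotate_left(3, 5, k=1)): [G, B, E, C, A, F, D]
After 4 (swap(1, 6)): [G, D, E, C, A, F, B]
After 5 (swap(1, 2)): [G, E, D, C, A, F, B]
After 6 (rotate_left(0, 6, k=2)): [D, C, A, F, B, G, E]
After 7 (swap(4, 1)): [D, B, A, F, C, G, E]
After 8 (swap(3, 5)): [D, B, A, G, C, F, E]
After 9 (swap(0, 1)): [B, D, A, G, C, F, E]

Answer: [B, D, A, G, C, F, E]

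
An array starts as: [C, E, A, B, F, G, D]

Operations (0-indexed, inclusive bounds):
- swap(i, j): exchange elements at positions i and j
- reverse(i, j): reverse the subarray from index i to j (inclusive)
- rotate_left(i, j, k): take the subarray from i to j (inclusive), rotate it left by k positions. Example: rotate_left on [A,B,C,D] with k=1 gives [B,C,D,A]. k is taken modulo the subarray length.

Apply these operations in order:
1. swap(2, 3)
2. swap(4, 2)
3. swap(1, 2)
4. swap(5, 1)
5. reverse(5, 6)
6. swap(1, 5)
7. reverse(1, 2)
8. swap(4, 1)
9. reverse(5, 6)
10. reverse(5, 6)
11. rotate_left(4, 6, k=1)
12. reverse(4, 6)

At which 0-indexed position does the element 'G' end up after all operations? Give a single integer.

After 1 (swap(2, 3)): [C, E, B, A, F, G, D]
After 2 (swap(4, 2)): [C, E, F, A, B, G, D]
After 3 (swap(1, 2)): [C, F, E, A, B, G, D]
After 4 (swap(5, 1)): [C, G, E, A, B, F, D]
After 5 (reverse(5, 6)): [C, G, E, A, B, D, F]
After 6 (swap(1, 5)): [C, D, E, A, B, G, F]
After 7 (reverse(1, 2)): [C, E, D, A, B, G, F]
After 8 (swap(4, 1)): [C, B, D, A, E, G, F]
After 9 (reverse(5, 6)): [C, B, D, A, E, F, G]
After 10 (reverse(5, 6)): [C, B, D, A, E, G, F]
After 11 (rotate_left(4, 6, k=1)): [C, B, D, A, G, F, E]
After 12 (reverse(4, 6)): [C, B, D, A, E, F, G]

Answer: 6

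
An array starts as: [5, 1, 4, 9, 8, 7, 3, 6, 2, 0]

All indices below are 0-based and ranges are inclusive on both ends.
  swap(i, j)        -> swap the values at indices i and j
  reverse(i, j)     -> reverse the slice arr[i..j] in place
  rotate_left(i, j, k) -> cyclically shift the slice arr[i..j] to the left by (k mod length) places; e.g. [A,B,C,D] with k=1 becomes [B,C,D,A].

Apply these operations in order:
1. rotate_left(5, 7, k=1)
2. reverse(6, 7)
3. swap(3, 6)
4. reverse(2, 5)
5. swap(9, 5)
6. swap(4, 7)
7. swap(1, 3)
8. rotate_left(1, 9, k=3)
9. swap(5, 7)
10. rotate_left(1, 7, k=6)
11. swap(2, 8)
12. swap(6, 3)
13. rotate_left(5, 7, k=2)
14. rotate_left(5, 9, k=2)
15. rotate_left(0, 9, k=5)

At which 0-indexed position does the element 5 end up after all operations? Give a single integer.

Answer: 5

Derivation:
After 1 (rotate_left(5, 7, k=1)): [5, 1, 4, 9, 8, 3, 6, 7, 2, 0]
After 2 (reverse(6, 7)): [5, 1, 4, 9, 8, 3, 7, 6, 2, 0]
After 3 (swap(3, 6)): [5, 1, 4, 7, 8, 3, 9, 6, 2, 0]
After 4 (reverse(2, 5)): [5, 1, 3, 8, 7, 4, 9, 6, 2, 0]
After 5 (swap(9, 5)): [5, 1, 3, 8, 7, 0, 9, 6, 2, 4]
After 6 (swap(4, 7)): [5, 1, 3, 8, 6, 0, 9, 7, 2, 4]
After 7 (swap(1, 3)): [5, 8, 3, 1, 6, 0, 9, 7, 2, 4]
After 8 (rotate_left(1, 9, k=3)): [5, 6, 0, 9, 7, 2, 4, 8, 3, 1]
After 9 (swap(5, 7)): [5, 6, 0, 9, 7, 8, 4, 2, 3, 1]
After 10 (rotate_left(1, 7, k=6)): [5, 2, 6, 0, 9, 7, 8, 4, 3, 1]
After 11 (swap(2, 8)): [5, 2, 3, 0, 9, 7, 8, 4, 6, 1]
After 12 (swap(6, 3)): [5, 2, 3, 8, 9, 7, 0, 4, 6, 1]
After 13 (rotate_left(5, 7, k=2)): [5, 2, 3, 8, 9, 4, 7, 0, 6, 1]
After 14 (rotate_left(5, 9, k=2)): [5, 2, 3, 8, 9, 0, 6, 1, 4, 7]
After 15 (rotate_left(0, 9, k=5)): [0, 6, 1, 4, 7, 5, 2, 3, 8, 9]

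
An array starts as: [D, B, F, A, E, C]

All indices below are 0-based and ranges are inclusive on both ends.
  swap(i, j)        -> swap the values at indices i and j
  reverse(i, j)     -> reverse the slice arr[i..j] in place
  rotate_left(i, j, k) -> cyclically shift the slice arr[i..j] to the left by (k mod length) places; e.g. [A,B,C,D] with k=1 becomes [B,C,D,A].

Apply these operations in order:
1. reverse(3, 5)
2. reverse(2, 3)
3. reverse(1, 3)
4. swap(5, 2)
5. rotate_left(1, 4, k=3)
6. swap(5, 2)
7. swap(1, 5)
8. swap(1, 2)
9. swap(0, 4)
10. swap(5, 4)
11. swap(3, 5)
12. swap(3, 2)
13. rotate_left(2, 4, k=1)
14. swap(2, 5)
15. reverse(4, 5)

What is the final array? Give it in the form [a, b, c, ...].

After 1 (reverse(3, 5)): [D, B, F, C, E, A]
After 2 (reverse(2, 3)): [D, B, C, F, E, A]
After 3 (reverse(1, 3)): [D, F, C, B, E, A]
After 4 (swap(5, 2)): [D, F, A, B, E, C]
After 5 (rotate_left(1, 4, k=3)): [D, E, F, A, B, C]
After 6 (swap(5, 2)): [D, E, C, A, B, F]
After 7 (swap(1, 5)): [D, F, C, A, B, E]
After 8 (swap(1, 2)): [D, C, F, A, B, E]
After 9 (swap(0, 4)): [B, C, F, A, D, E]
After 10 (swap(5, 4)): [B, C, F, A, E, D]
After 11 (swap(3, 5)): [B, C, F, D, E, A]
After 12 (swap(3, 2)): [B, C, D, F, E, A]
After 13 (rotate_left(2, 4, k=1)): [B, C, F, E, D, A]
After 14 (swap(2, 5)): [B, C, A, E, D, F]
After 15 (reverse(4, 5)): [B, C, A, E, F, D]

Answer: [B, C, A, E, F, D]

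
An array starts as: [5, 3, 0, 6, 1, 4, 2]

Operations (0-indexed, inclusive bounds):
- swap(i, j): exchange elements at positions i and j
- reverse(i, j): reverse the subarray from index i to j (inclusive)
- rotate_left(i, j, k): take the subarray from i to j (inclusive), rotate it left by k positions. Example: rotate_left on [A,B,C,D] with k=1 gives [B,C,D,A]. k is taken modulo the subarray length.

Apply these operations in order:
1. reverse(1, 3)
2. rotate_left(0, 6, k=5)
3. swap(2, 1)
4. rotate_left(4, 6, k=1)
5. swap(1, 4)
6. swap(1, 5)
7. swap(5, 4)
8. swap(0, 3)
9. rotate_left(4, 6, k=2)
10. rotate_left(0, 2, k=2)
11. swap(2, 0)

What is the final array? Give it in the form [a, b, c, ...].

Answer: [1, 6, 2, 4, 0, 3, 5]

Derivation:
After 1 (reverse(1, 3)): [5, 6, 0, 3, 1, 4, 2]
After 2 (rotate_left(0, 6, k=5)): [4, 2, 5, 6, 0, 3, 1]
After 3 (swap(2, 1)): [4, 5, 2, 6, 0, 3, 1]
After 4 (rotate_left(4, 6, k=1)): [4, 5, 2, 6, 3, 1, 0]
After 5 (swap(1, 4)): [4, 3, 2, 6, 5, 1, 0]
After 6 (swap(1, 5)): [4, 1, 2, 6, 5, 3, 0]
After 7 (swap(5, 4)): [4, 1, 2, 6, 3, 5, 0]
After 8 (swap(0, 3)): [6, 1, 2, 4, 3, 5, 0]
After 9 (rotate_left(4, 6, k=2)): [6, 1, 2, 4, 0, 3, 5]
After 10 (rotate_left(0, 2, k=2)): [2, 6, 1, 4, 0, 3, 5]
After 11 (swap(2, 0)): [1, 6, 2, 4, 0, 3, 5]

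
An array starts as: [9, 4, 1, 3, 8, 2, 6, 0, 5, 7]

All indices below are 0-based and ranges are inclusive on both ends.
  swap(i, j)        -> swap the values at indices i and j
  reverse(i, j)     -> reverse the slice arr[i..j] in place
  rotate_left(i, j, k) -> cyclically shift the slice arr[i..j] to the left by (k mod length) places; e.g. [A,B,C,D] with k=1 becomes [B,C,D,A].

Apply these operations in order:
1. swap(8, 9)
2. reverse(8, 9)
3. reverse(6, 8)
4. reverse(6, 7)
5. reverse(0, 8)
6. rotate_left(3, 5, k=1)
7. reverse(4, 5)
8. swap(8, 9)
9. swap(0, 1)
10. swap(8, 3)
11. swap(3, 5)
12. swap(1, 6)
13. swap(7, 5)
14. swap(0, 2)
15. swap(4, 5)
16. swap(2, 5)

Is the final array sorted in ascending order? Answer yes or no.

After 1 (swap(8, 9)): [9, 4, 1, 3, 8, 2, 6, 0, 7, 5]
After 2 (reverse(8, 9)): [9, 4, 1, 3, 8, 2, 6, 0, 5, 7]
After 3 (reverse(6, 8)): [9, 4, 1, 3, 8, 2, 5, 0, 6, 7]
After 4 (reverse(6, 7)): [9, 4, 1, 3, 8, 2, 0, 5, 6, 7]
After 5 (reverse(0, 8)): [6, 5, 0, 2, 8, 3, 1, 4, 9, 7]
After 6 (rotate_left(3, 5, k=1)): [6, 5, 0, 8, 3, 2, 1, 4, 9, 7]
After 7 (reverse(4, 5)): [6, 5, 0, 8, 2, 3, 1, 4, 9, 7]
After 8 (swap(8, 9)): [6, 5, 0, 8, 2, 3, 1, 4, 7, 9]
After 9 (swap(0, 1)): [5, 6, 0, 8, 2, 3, 1, 4, 7, 9]
After 10 (swap(8, 3)): [5, 6, 0, 7, 2, 3, 1, 4, 8, 9]
After 11 (swap(3, 5)): [5, 6, 0, 3, 2, 7, 1, 4, 8, 9]
After 12 (swap(1, 6)): [5, 1, 0, 3, 2, 7, 6, 4, 8, 9]
After 13 (swap(7, 5)): [5, 1, 0, 3, 2, 4, 6, 7, 8, 9]
After 14 (swap(0, 2)): [0, 1, 5, 3, 2, 4, 6, 7, 8, 9]
After 15 (swap(4, 5)): [0, 1, 5, 3, 4, 2, 6, 7, 8, 9]
After 16 (swap(2, 5)): [0, 1, 2, 3, 4, 5, 6, 7, 8, 9]

Answer: yes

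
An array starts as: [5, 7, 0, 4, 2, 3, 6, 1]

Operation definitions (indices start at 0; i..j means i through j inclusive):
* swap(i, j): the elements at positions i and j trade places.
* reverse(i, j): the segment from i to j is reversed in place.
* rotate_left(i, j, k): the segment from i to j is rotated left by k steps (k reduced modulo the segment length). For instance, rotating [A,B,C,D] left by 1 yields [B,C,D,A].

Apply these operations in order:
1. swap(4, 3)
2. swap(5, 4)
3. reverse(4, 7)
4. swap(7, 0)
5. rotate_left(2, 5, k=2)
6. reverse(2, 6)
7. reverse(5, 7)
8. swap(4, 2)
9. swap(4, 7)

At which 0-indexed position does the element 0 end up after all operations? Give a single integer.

After 1 (swap(4, 3)): [5, 7, 0, 2, 4, 3, 6, 1]
After 2 (swap(5, 4)): [5, 7, 0, 2, 3, 4, 6, 1]
After 3 (reverse(4, 7)): [5, 7, 0, 2, 1, 6, 4, 3]
After 4 (swap(7, 0)): [3, 7, 0, 2, 1, 6, 4, 5]
After 5 (rotate_left(2, 5, k=2)): [3, 7, 1, 6, 0, 2, 4, 5]
After 6 (reverse(2, 6)): [3, 7, 4, 2, 0, 6, 1, 5]
After 7 (reverse(5, 7)): [3, 7, 4, 2, 0, 5, 1, 6]
After 8 (swap(4, 2)): [3, 7, 0, 2, 4, 5, 1, 6]
After 9 (swap(4, 7)): [3, 7, 0, 2, 6, 5, 1, 4]

Answer: 2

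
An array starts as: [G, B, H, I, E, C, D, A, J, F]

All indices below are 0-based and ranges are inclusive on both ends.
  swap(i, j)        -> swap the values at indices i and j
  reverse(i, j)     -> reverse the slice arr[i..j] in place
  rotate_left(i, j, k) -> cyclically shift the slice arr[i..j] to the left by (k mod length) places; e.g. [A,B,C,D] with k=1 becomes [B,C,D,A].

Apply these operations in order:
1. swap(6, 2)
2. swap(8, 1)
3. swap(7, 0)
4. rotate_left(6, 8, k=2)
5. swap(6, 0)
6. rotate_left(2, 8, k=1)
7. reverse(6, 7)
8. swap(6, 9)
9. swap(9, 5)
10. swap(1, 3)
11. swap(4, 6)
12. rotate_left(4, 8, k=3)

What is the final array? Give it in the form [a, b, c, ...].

After 1 (swap(6, 2)): [G, B, D, I, E, C, H, A, J, F]
After 2 (swap(8, 1)): [G, J, D, I, E, C, H, A, B, F]
After 3 (swap(7, 0)): [A, J, D, I, E, C, H, G, B, F]
After 4 (rotate_left(6, 8, k=2)): [A, J, D, I, E, C, B, H, G, F]
After 5 (swap(6, 0)): [B, J, D, I, E, C, A, H, G, F]
After 6 (rotate_left(2, 8, k=1)): [B, J, I, E, C, A, H, G, D, F]
After 7 (reverse(6, 7)): [B, J, I, E, C, A, G, H, D, F]
After 8 (swap(6, 9)): [B, J, I, E, C, A, F, H, D, G]
After 9 (swap(9, 5)): [B, J, I, E, C, G, F, H, D, A]
After 10 (swap(1, 3)): [B, E, I, J, C, G, F, H, D, A]
After 11 (swap(4, 6)): [B, E, I, J, F, G, C, H, D, A]
After 12 (rotate_left(4, 8, k=3)): [B, E, I, J, H, D, F, G, C, A]

Answer: [B, E, I, J, H, D, F, G, C, A]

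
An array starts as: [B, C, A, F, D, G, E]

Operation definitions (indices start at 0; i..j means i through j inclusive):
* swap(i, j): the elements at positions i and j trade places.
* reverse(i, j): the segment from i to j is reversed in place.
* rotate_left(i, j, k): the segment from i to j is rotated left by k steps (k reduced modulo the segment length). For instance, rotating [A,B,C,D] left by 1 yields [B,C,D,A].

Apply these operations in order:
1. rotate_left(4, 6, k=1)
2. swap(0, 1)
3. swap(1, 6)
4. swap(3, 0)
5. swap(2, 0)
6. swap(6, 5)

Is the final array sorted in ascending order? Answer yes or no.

Answer: no

Derivation:
After 1 (rotate_left(4, 6, k=1)): [B, C, A, F, G, E, D]
After 2 (swap(0, 1)): [C, B, A, F, G, E, D]
After 3 (swap(1, 6)): [C, D, A, F, G, E, B]
After 4 (swap(3, 0)): [F, D, A, C, G, E, B]
After 5 (swap(2, 0)): [A, D, F, C, G, E, B]
After 6 (swap(6, 5)): [A, D, F, C, G, B, E]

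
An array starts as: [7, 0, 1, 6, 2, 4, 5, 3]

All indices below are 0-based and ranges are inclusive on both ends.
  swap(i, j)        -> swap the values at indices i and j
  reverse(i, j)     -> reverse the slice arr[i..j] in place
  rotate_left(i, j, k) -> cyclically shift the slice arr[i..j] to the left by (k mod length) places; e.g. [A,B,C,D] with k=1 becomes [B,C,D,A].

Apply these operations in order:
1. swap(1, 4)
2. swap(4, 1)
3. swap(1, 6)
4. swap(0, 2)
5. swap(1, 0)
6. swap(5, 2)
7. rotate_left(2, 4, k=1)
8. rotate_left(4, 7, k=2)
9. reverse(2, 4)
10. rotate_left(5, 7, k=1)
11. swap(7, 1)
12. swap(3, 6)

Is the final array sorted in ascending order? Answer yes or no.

Answer: no

Derivation:
After 1 (swap(1, 4)): [7, 2, 1, 6, 0, 4, 5, 3]
After 2 (swap(4, 1)): [7, 0, 1, 6, 2, 4, 5, 3]
After 3 (swap(1, 6)): [7, 5, 1, 6, 2, 4, 0, 3]
After 4 (swap(0, 2)): [1, 5, 7, 6, 2, 4, 0, 3]
After 5 (swap(1, 0)): [5, 1, 7, 6, 2, 4, 0, 3]
After 6 (swap(5, 2)): [5, 1, 4, 6, 2, 7, 0, 3]
After 7 (rotate_left(2, 4, k=1)): [5, 1, 6, 2, 4, 7, 0, 3]
After 8 (rotate_left(4, 7, k=2)): [5, 1, 6, 2, 0, 3, 4, 7]
After 9 (reverse(2, 4)): [5, 1, 0, 2, 6, 3, 4, 7]
After 10 (rotate_left(5, 7, k=1)): [5, 1, 0, 2, 6, 4, 7, 3]
After 11 (swap(7, 1)): [5, 3, 0, 2, 6, 4, 7, 1]
After 12 (swap(3, 6)): [5, 3, 0, 7, 6, 4, 2, 1]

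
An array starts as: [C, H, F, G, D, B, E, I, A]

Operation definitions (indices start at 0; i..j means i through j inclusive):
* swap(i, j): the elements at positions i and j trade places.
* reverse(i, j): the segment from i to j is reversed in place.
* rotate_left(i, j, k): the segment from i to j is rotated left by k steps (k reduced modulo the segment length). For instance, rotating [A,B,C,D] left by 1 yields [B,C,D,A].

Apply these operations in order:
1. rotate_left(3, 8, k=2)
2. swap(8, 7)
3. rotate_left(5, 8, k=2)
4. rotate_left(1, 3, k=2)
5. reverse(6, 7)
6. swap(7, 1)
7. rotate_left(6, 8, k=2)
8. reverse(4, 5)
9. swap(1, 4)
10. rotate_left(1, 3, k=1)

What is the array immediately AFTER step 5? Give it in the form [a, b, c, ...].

After 1 (rotate_left(3, 8, k=2)): [C, H, F, B, E, I, A, G, D]
After 2 (swap(8, 7)): [C, H, F, B, E, I, A, D, G]
After 3 (rotate_left(5, 8, k=2)): [C, H, F, B, E, D, G, I, A]
After 4 (rotate_left(1, 3, k=2)): [C, B, H, F, E, D, G, I, A]
After 5 (reverse(6, 7)): [C, B, H, F, E, D, I, G, A]

Answer: [C, B, H, F, E, D, I, G, A]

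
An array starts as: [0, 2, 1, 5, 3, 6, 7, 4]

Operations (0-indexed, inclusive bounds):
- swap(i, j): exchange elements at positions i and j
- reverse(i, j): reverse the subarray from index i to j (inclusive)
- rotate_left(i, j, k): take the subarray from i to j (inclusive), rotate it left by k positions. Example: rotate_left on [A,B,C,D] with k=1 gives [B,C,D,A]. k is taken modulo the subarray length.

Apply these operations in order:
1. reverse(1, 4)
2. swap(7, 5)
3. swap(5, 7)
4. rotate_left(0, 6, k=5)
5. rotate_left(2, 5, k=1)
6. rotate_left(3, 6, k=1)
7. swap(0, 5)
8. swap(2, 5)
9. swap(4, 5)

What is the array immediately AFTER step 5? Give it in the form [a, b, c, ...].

Answer: [6, 7, 3, 5, 1, 0, 2, 4]

Derivation:
After 1 (reverse(1, 4)): [0, 3, 5, 1, 2, 6, 7, 4]
After 2 (swap(7, 5)): [0, 3, 5, 1, 2, 4, 7, 6]
After 3 (swap(5, 7)): [0, 3, 5, 1, 2, 6, 7, 4]
After 4 (rotate_left(0, 6, k=5)): [6, 7, 0, 3, 5, 1, 2, 4]
After 5 (rotate_left(2, 5, k=1)): [6, 7, 3, 5, 1, 0, 2, 4]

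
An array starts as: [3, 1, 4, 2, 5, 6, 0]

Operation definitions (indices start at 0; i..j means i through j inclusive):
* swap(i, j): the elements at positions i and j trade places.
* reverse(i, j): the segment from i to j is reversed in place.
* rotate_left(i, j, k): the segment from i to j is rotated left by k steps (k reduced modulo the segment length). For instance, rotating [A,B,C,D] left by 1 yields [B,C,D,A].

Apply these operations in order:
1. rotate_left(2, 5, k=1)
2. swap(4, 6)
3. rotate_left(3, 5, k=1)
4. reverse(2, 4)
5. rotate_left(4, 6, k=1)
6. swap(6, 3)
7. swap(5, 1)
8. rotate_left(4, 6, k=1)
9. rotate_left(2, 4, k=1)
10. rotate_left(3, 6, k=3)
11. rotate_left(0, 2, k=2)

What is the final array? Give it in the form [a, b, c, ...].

Answer: [2, 3, 6, 5, 1, 4, 0]

Derivation:
After 1 (rotate_left(2, 5, k=1)): [3, 1, 2, 5, 6, 4, 0]
After 2 (swap(4, 6)): [3, 1, 2, 5, 0, 4, 6]
After 3 (rotate_left(3, 5, k=1)): [3, 1, 2, 0, 4, 5, 6]
After 4 (reverse(2, 4)): [3, 1, 4, 0, 2, 5, 6]
After 5 (rotate_left(4, 6, k=1)): [3, 1, 4, 0, 5, 6, 2]
After 6 (swap(6, 3)): [3, 1, 4, 2, 5, 6, 0]
After 7 (swap(5, 1)): [3, 6, 4, 2, 5, 1, 0]
After 8 (rotate_left(4, 6, k=1)): [3, 6, 4, 2, 1, 0, 5]
After 9 (rotate_left(2, 4, k=1)): [3, 6, 2, 1, 4, 0, 5]
After 10 (rotate_left(3, 6, k=3)): [3, 6, 2, 5, 1, 4, 0]
After 11 (rotate_left(0, 2, k=2)): [2, 3, 6, 5, 1, 4, 0]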